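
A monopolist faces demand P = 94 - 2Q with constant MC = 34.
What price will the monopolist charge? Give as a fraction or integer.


MR = 94 - 4Q
Set MR = MC: 94 - 4Q = 34
Q* = 15
Substitute into demand:
P* = 94 - 2*15 = 64

64


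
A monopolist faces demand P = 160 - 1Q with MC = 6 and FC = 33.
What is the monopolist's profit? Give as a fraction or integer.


MR = MC: 160 - 2Q = 6
Q* = 77
P* = 160 - 1*77 = 83
Profit = (P* - MC)*Q* - FC
= (83 - 6)*77 - 33
= 77*77 - 33
= 5929 - 33 = 5896

5896


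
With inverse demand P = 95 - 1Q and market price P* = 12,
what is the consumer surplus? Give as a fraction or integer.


Maximum willingness to pay (at Q=0): P_max = 95
Quantity demanded at P* = 12:
Q* = (95 - 12)/1 = 83
CS = (1/2) * Q* * (P_max - P*)
CS = (1/2) * 83 * (95 - 12)
CS = (1/2) * 83 * 83 = 6889/2

6889/2


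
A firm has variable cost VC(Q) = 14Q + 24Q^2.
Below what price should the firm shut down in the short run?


AVC(Q) = VC(Q)/Q = 14 + 24Q
AVC is increasing in Q, so minimum AVC is at Q -> 0+.
Min AVC = 14
The firm should shut down if P < 14.

14


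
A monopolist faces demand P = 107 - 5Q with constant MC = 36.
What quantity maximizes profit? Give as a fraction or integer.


TR = P*Q = (107 - 5Q)Q = 107Q - 5Q^2
MR = dTR/dQ = 107 - 10Q
Set MR = MC:
107 - 10Q = 36
71 = 10Q
Q* = 71/10 = 71/10

71/10


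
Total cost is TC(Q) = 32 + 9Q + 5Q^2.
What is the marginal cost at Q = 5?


MC = dTC/dQ = 9 + 2*5*Q
At Q = 5:
MC = 9 + 10*5
MC = 9 + 50 = 59

59


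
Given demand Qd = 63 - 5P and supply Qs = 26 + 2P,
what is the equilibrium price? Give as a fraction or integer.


At equilibrium, Qd = Qs.
63 - 5P = 26 + 2P
63 - 26 = 5P + 2P
37 = 7P
P* = 37/7 = 37/7

37/7


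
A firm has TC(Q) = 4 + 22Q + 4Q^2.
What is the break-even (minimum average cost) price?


AC(Q) = 4/Q + 22 + 4Q
To minimize: dAC/dQ = -4/Q^2 + 4 = 0
Q^2 = 4/4 = 1
Q* = 1
Min AC = 4/1 + 22 + 4*1
Min AC = 4 + 22 + 4 = 30

30


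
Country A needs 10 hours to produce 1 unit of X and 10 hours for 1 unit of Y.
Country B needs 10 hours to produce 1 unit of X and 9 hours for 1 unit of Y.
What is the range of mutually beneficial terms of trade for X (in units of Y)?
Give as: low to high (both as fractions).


Opportunity cost of X for Country A = hours_X / hours_Y = 10/10 = 1 units of Y
Opportunity cost of X for Country B = hours_X / hours_Y = 10/9 = 10/9 units of Y
Terms of trade must be between the two opportunity costs.
Range: 1 to 10/9

1 to 10/9


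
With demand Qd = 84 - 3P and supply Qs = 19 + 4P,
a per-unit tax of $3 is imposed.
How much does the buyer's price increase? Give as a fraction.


With a per-unit tax, the buyer's price increase depends on relative slopes.
Supply slope: d = 4, Demand slope: b = 3
Buyer's price increase = d * tax / (b + d)
= 4 * 3 / (3 + 4)
= 12 / 7 = 12/7

12/7


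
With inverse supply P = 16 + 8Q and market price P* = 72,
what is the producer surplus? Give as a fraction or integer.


Minimum supply price (at Q=0): P_min = 16
Quantity supplied at P* = 72:
Q* = (72 - 16)/8 = 7
PS = (1/2) * Q* * (P* - P_min)
PS = (1/2) * 7 * (72 - 16)
PS = (1/2) * 7 * 56 = 196

196


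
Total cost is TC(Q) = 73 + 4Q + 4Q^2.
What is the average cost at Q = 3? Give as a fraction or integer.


TC(3) = 73 + 4*3 + 4*3^2
TC(3) = 73 + 12 + 36 = 121
AC = TC/Q = 121/3 = 121/3

121/3


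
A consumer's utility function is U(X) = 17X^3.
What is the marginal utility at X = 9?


MU = dU/dX = 17*3*X^(3-1)
MU = 51*X^2
At X = 9:
MU = 51 * 9^2
MU = 51 * 81 = 4131

4131


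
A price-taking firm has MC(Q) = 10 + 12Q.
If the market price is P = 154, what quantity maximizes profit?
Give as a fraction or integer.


In perfect competition, profit is maximized where P = MC.
154 = 10 + 12Q
144 = 12Q
Q* = 144/12 = 12

12


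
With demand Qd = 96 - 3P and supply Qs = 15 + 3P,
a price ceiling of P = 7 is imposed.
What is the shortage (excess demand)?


At P = 7:
Qd = 96 - 3*7 = 75
Qs = 15 + 3*7 = 36
Shortage = Qd - Qs = 75 - 36 = 39

39


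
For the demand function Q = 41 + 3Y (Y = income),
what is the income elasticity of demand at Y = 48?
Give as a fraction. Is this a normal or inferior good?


dQ/dY = 3
At Y = 48: Q = 41 + 3*48 = 185
Ey = (dQ/dY)(Y/Q) = 3 * 48 / 185 = 144/185
Since Ey > 0, this is a normal good.

144/185 (normal good)


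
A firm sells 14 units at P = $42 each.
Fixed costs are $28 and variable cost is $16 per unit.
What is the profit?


Total Revenue = P * Q = 42 * 14 = $588
Total Cost = FC + VC*Q = 28 + 16*14 = $252
Profit = TR - TC = 588 - 252 = $336

$336


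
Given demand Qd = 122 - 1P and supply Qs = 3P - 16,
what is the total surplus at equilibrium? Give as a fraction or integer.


Find equilibrium: 122 - 1P = 3P - 16
122 + 16 = 4P
P* = 138/4 = 69/2
Q* = 3*69/2 - 16 = 175/2
Inverse demand: P = 122 - Q/1, so P_max = 122
Inverse supply: P = 16/3 + Q/3, so P_min = 16/3
CS = (1/2) * 175/2 * (122 - 69/2) = 30625/8
PS = (1/2) * 175/2 * (69/2 - 16/3) = 30625/24
TS = CS + PS = 30625/8 + 30625/24 = 30625/6

30625/6


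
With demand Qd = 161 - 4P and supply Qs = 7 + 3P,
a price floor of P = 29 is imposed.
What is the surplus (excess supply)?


At P = 29:
Qd = 161 - 4*29 = 45
Qs = 7 + 3*29 = 94
Surplus = Qs - Qd = 94 - 45 = 49

49


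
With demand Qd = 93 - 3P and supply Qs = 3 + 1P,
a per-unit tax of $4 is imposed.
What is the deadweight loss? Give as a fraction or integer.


Pre-tax equilibrium quantity: Q* = 51/2
Post-tax equilibrium quantity: Q_tax = 45/2
Reduction in quantity: Q* - Q_tax = 3
DWL = (1/2) * tax * (Q* - Q_tax)
DWL = (1/2) * 4 * 3 = 6

6


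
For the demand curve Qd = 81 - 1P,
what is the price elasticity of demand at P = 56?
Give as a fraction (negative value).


dQ/dP = -1
At P = 56: Q = 81 - 1*56 = 25
E = (dQ/dP)(P/Q) = (-1)(56/25) = -56/25

-56/25


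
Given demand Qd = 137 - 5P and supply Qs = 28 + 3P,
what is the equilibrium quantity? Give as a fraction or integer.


First find equilibrium price:
137 - 5P = 28 + 3P
P* = 109/8 = 109/8
Then substitute into demand:
Q* = 137 - 5 * 109/8 = 551/8

551/8


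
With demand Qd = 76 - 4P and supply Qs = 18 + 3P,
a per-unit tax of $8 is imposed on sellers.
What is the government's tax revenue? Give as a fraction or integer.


With tax on sellers, new supply: Qs' = 18 + 3(P - 8)
= 3P - 6
New equilibrium quantity:
Q_new = 204/7
Tax revenue = tax * Q_new = 8 * 204/7 = 1632/7

1632/7


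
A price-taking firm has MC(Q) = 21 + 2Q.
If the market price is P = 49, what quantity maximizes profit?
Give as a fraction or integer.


In perfect competition, profit is maximized where P = MC.
49 = 21 + 2Q
28 = 2Q
Q* = 28/2 = 14

14


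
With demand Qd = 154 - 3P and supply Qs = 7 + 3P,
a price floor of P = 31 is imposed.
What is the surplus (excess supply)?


At P = 31:
Qd = 154 - 3*31 = 61
Qs = 7 + 3*31 = 100
Surplus = Qs - Qd = 100 - 61 = 39

39


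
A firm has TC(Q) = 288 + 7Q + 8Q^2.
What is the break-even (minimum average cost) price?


AC(Q) = 288/Q + 7 + 8Q
To minimize: dAC/dQ = -288/Q^2 + 8 = 0
Q^2 = 288/8 = 36
Q* = 6
Min AC = 288/6 + 7 + 8*6
Min AC = 48 + 7 + 48 = 103

103


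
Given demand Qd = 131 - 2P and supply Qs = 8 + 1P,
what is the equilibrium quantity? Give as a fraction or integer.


First find equilibrium price:
131 - 2P = 8 + 1P
P* = 123/3 = 41
Then substitute into demand:
Q* = 131 - 2 * 41 = 49

49


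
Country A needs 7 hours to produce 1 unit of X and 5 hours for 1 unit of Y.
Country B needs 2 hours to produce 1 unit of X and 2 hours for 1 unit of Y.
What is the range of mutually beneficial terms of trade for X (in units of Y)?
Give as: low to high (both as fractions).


Opportunity cost of X for Country A = hours_X / hours_Y = 7/5 = 7/5 units of Y
Opportunity cost of X for Country B = hours_X / hours_Y = 2/2 = 1 units of Y
Terms of trade must be between the two opportunity costs.
Range: 1 to 7/5

1 to 7/5


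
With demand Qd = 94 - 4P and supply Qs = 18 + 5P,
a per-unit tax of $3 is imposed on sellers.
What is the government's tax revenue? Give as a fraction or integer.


With tax on sellers, new supply: Qs' = 18 + 5(P - 3)
= 3 + 5P
New equilibrium quantity:
Q_new = 482/9
Tax revenue = tax * Q_new = 3 * 482/9 = 482/3

482/3


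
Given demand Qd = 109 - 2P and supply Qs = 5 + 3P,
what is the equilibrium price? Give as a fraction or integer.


At equilibrium, Qd = Qs.
109 - 2P = 5 + 3P
109 - 5 = 2P + 3P
104 = 5P
P* = 104/5 = 104/5

104/5


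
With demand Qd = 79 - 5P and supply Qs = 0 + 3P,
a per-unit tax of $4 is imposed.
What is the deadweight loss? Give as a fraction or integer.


Pre-tax equilibrium quantity: Q* = 237/8
Post-tax equilibrium quantity: Q_tax = 177/8
Reduction in quantity: Q* - Q_tax = 15/2
DWL = (1/2) * tax * (Q* - Q_tax)
DWL = (1/2) * 4 * 15/2 = 15

15


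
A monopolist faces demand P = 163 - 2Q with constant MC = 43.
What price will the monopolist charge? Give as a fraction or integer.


MR = 163 - 4Q
Set MR = MC: 163 - 4Q = 43
Q* = 30
Substitute into demand:
P* = 163 - 2*30 = 103

103


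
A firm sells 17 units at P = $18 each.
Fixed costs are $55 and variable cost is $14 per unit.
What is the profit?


Total Revenue = P * Q = 18 * 17 = $306
Total Cost = FC + VC*Q = 55 + 14*17 = $293
Profit = TR - TC = 306 - 293 = $13

$13


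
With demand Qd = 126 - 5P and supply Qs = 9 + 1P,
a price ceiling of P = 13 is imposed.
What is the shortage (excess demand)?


At P = 13:
Qd = 126 - 5*13 = 61
Qs = 9 + 1*13 = 22
Shortage = Qd - Qs = 61 - 22 = 39

39


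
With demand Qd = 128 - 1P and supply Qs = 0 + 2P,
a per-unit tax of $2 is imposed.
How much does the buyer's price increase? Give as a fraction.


With a per-unit tax, the buyer's price increase depends on relative slopes.
Supply slope: d = 2, Demand slope: b = 1
Buyer's price increase = d * tax / (b + d)
= 2 * 2 / (1 + 2)
= 4 / 3 = 4/3

4/3


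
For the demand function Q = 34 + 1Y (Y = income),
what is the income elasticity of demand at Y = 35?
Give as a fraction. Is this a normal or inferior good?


dQ/dY = 1
At Y = 35: Q = 34 + 1*35 = 69
Ey = (dQ/dY)(Y/Q) = 1 * 35 / 69 = 35/69
Since Ey > 0, this is a normal good.

35/69 (normal good)


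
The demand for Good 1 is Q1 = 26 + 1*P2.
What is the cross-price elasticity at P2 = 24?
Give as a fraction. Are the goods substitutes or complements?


dQ1/dP2 = 1
At P2 = 24: Q1 = 26 + 1*24 = 50
Exy = (dQ1/dP2)(P2/Q1) = 1 * 24 / 50 = 12/25
Since Exy > 0, the goods are substitutes.

12/25 (substitutes)


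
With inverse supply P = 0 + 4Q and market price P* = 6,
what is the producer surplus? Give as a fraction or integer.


Minimum supply price (at Q=0): P_min = 0
Quantity supplied at P* = 6:
Q* = (6 - 0)/4 = 3/2
PS = (1/2) * Q* * (P* - P_min)
PS = (1/2) * 3/2 * (6 - 0)
PS = (1/2) * 3/2 * 6 = 9/2

9/2


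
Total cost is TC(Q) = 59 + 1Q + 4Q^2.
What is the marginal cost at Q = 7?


MC = dTC/dQ = 1 + 2*4*Q
At Q = 7:
MC = 1 + 8*7
MC = 1 + 56 = 57

57


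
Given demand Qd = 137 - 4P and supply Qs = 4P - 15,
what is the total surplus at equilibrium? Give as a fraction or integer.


Find equilibrium: 137 - 4P = 4P - 15
137 + 15 = 8P
P* = 152/8 = 19
Q* = 4*19 - 15 = 61
Inverse demand: P = 137/4 - Q/4, so P_max = 137/4
Inverse supply: P = 15/4 + Q/4, so P_min = 15/4
CS = (1/2) * 61 * (137/4 - 19) = 3721/8
PS = (1/2) * 61 * (19 - 15/4) = 3721/8
TS = CS + PS = 3721/8 + 3721/8 = 3721/4

3721/4


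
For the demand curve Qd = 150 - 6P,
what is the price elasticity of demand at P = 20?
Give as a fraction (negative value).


dQ/dP = -6
At P = 20: Q = 150 - 6*20 = 30
E = (dQ/dP)(P/Q) = (-6)(20/30) = -4

-4


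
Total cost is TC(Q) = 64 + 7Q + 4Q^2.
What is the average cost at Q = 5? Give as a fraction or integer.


TC(5) = 64 + 7*5 + 4*5^2
TC(5) = 64 + 35 + 100 = 199
AC = TC/Q = 199/5 = 199/5

199/5


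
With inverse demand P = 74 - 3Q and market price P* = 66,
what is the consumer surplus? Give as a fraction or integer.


Maximum willingness to pay (at Q=0): P_max = 74
Quantity demanded at P* = 66:
Q* = (74 - 66)/3 = 8/3
CS = (1/2) * Q* * (P_max - P*)
CS = (1/2) * 8/3 * (74 - 66)
CS = (1/2) * 8/3 * 8 = 32/3

32/3


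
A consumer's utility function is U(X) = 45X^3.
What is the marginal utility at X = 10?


MU = dU/dX = 45*3*X^(3-1)
MU = 135*X^2
At X = 10:
MU = 135 * 10^2
MU = 135 * 100 = 13500

13500


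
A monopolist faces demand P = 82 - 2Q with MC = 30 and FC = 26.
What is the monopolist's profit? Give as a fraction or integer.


MR = MC: 82 - 4Q = 30
Q* = 13
P* = 82 - 2*13 = 56
Profit = (P* - MC)*Q* - FC
= (56 - 30)*13 - 26
= 26*13 - 26
= 338 - 26 = 312

312


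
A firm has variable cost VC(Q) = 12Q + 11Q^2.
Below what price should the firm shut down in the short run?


AVC(Q) = VC(Q)/Q = 12 + 11Q
AVC is increasing in Q, so minimum AVC is at Q -> 0+.
Min AVC = 12
The firm should shut down if P < 12.

12


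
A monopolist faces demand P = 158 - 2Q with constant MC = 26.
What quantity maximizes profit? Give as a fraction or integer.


TR = P*Q = (158 - 2Q)Q = 158Q - 2Q^2
MR = dTR/dQ = 158 - 4Q
Set MR = MC:
158 - 4Q = 26
132 = 4Q
Q* = 132/4 = 33

33


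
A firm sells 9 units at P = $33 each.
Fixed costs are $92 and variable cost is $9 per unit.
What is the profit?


Total Revenue = P * Q = 33 * 9 = $297
Total Cost = FC + VC*Q = 92 + 9*9 = $173
Profit = TR - TC = 297 - 173 = $124

$124


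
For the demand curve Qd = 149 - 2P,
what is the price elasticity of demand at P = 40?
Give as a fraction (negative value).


dQ/dP = -2
At P = 40: Q = 149 - 2*40 = 69
E = (dQ/dP)(P/Q) = (-2)(40/69) = -80/69

-80/69


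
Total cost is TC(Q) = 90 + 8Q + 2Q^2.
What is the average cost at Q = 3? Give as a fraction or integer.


TC(3) = 90 + 8*3 + 2*3^2
TC(3) = 90 + 24 + 18 = 132
AC = TC/Q = 132/3 = 44

44


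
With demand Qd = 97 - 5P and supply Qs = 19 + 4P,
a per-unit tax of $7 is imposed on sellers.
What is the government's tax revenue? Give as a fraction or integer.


With tax on sellers, new supply: Qs' = 19 + 4(P - 7)
= 4P - 9
New equilibrium quantity:
Q_new = 343/9
Tax revenue = tax * Q_new = 7 * 343/9 = 2401/9

2401/9


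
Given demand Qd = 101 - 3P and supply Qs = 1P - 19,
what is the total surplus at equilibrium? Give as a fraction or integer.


Find equilibrium: 101 - 3P = 1P - 19
101 + 19 = 4P
P* = 120/4 = 30
Q* = 1*30 - 19 = 11
Inverse demand: P = 101/3 - Q/3, so P_max = 101/3
Inverse supply: P = 19 + Q/1, so P_min = 19
CS = (1/2) * 11 * (101/3 - 30) = 121/6
PS = (1/2) * 11 * (30 - 19) = 121/2
TS = CS + PS = 121/6 + 121/2 = 242/3

242/3


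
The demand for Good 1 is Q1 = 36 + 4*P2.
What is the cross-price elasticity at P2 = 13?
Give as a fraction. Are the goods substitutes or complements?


dQ1/dP2 = 4
At P2 = 13: Q1 = 36 + 4*13 = 88
Exy = (dQ1/dP2)(P2/Q1) = 4 * 13 / 88 = 13/22
Since Exy > 0, the goods are substitutes.

13/22 (substitutes)


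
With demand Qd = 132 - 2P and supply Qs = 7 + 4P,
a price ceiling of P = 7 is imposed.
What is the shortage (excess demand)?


At P = 7:
Qd = 132 - 2*7 = 118
Qs = 7 + 4*7 = 35
Shortage = Qd - Qs = 118 - 35 = 83

83


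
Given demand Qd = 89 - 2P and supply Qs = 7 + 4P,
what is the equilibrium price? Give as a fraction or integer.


At equilibrium, Qd = Qs.
89 - 2P = 7 + 4P
89 - 7 = 2P + 4P
82 = 6P
P* = 82/6 = 41/3

41/3


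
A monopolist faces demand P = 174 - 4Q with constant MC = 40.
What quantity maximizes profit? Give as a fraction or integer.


TR = P*Q = (174 - 4Q)Q = 174Q - 4Q^2
MR = dTR/dQ = 174 - 8Q
Set MR = MC:
174 - 8Q = 40
134 = 8Q
Q* = 134/8 = 67/4

67/4


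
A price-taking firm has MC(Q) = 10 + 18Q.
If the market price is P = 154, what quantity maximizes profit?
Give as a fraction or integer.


In perfect competition, profit is maximized where P = MC.
154 = 10 + 18Q
144 = 18Q
Q* = 144/18 = 8

8


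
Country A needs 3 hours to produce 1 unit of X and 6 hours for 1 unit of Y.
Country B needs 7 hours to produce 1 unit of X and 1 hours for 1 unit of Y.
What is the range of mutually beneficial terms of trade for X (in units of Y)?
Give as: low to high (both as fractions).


Opportunity cost of X for Country A = hours_X / hours_Y = 3/6 = 1/2 units of Y
Opportunity cost of X for Country B = hours_X / hours_Y = 7/1 = 7 units of Y
Terms of trade must be between the two opportunity costs.
Range: 1/2 to 7

1/2 to 7


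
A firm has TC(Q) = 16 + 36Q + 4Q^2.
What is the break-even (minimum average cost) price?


AC(Q) = 16/Q + 36 + 4Q
To minimize: dAC/dQ = -16/Q^2 + 4 = 0
Q^2 = 16/4 = 4
Q* = 2
Min AC = 16/2 + 36 + 4*2
Min AC = 8 + 36 + 8 = 52

52


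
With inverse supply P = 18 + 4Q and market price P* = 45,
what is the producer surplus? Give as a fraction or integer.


Minimum supply price (at Q=0): P_min = 18
Quantity supplied at P* = 45:
Q* = (45 - 18)/4 = 27/4
PS = (1/2) * Q* * (P* - P_min)
PS = (1/2) * 27/4 * (45 - 18)
PS = (1/2) * 27/4 * 27 = 729/8

729/8


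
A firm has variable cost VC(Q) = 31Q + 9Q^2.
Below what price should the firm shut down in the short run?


AVC(Q) = VC(Q)/Q = 31 + 9Q
AVC is increasing in Q, so minimum AVC is at Q -> 0+.
Min AVC = 31
The firm should shut down if P < 31.

31


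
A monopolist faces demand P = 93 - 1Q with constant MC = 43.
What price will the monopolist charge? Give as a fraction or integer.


MR = 93 - 2Q
Set MR = MC: 93 - 2Q = 43
Q* = 25
Substitute into demand:
P* = 93 - 1*25 = 68

68


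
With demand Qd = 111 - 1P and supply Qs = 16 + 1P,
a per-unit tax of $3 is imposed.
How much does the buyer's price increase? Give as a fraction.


With a per-unit tax, the buyer's price increase depends on relative slopes.
Supply slope: d = 1, Demand slope: b = 1
Buyer's price increase = d * tax / (b + d)
= 1 * 3 / (1 + 1)
= 3 / 2 = 3/2

3/2


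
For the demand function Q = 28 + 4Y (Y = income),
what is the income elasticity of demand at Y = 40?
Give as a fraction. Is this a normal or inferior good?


dQ/dY = 4
At Y = 40: Q = 28 + 4*40 = 188
Ey = (dQ/dY)(Y/Q) = 4 * 40 / 188 = 40/47
Since Ey > 0, this is a normal good.

40/47 (normal good)


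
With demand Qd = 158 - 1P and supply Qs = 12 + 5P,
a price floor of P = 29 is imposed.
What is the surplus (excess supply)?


At P = 29:
Qd = 158 - 1*29 = 129
Qs = 12 + 5*29 = 157
Surplus = Qs - Qd = 157 - 129 = 28

28


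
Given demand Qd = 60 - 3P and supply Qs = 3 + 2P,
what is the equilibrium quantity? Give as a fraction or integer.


First find equilibrium price:
60 - 3P = 3 + 2P
P* = 57/5 = 57/5
Then substitute into demand:
Q* = 60 - 3 * 57/5 = 129/5

129/5


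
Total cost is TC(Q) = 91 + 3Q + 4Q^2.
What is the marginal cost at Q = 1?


MC = dTC/dQ = 3 + 2*4*Q
At Q = 1:
MC = 3 + 8*1
MC = 3 + 8 = 11

11


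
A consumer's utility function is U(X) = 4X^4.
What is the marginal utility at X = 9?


MU = dU/dX = 4*4*X^(4-1)
MU = 16*X^3
At X = 9:
MU = 16 * 9^3
MU = 16 * 729 = 11664

11664


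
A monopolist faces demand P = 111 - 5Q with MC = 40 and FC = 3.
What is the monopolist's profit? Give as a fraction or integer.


MR = MC: 111 - 10Q = 40
Q* = 71/10
P* = 111 - 5*71/10 = 151/2
Profit = (P* - MC)*Q* - FC
= (151/2 - 40)*71/10 - 3
= 71/2*71/10 - 3
= 5041/20 - 3 = 4981/20

4981/20


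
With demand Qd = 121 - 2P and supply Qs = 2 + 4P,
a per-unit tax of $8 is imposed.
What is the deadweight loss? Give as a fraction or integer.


Pre-tax equilibrium quantity: Q* = 244/3
Post-tax equilibrium quantity: Q_tax = 212/3
Reduction in quantity: Q* - Q_tax = 32/3
DWL = (1/2) * tax * (Q* - Q_tax)
DWL = (1/2) * 8 * 32/3 = 128/3

128/3


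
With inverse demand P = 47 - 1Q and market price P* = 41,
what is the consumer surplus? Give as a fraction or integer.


Maximum willingness to pay (at Q=0): P_max = 47
Quantity demanded at P* = 41:
Q* = (47 - 41)/1 = 6
CS = (1/2) * Q* * (P_max - P*)
CS = (1/2) * 6 * (47 - 41)
CS = (1/2) * 6 * 6 = 18

18


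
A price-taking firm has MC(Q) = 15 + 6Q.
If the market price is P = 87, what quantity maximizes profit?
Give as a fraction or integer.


In perfect competition, profit is maximized where P = MC.
87 = 15 + 6Q
72 = 6Q
Q* = 72/6 = 12

12


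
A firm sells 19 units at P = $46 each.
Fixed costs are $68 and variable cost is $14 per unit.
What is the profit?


Total Revenue = P * Q = 46 * 19 = $874
Total Cost = FC + VC*Q = 68 + 14*19 = $334
Profit = TR - TC = 874 - 334 = $540

$540


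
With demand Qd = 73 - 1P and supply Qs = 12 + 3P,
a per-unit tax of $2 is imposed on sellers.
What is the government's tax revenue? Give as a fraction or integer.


With tax on sellers, new supply: Qs' = 12 + 3(P - 2)
= 6 + 3P
New equilibrium quantity:
Q_new = 225/4
Tax revenue = tax * Q_new = 2 * 225/4 = 225/2

225/2


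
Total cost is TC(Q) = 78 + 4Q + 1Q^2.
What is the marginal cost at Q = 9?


MC = dTC/dQ = 4 + 2*1*Q
At Q = 9:
MC = 4 + 2*9
MC = 4 + 18 = 22

22


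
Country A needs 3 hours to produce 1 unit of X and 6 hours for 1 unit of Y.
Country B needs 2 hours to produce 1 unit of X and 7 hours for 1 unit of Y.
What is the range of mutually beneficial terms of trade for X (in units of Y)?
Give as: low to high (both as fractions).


Opportunity cost of X for Country A = hours_X / hours_Y = 3/6 = 1/2 units of Y
Opportunity cost of X for Country B = hours_X / hours_Y = 2/7 = 2/7 units of Y
Terms of trade must be between the two opportunity costs.
Range: 2/7 to 1/2

2/7 to 1/2


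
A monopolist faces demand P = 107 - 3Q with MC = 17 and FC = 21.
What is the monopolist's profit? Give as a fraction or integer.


MR = MC: 107 - 6Q = 17
Q* = 15
P* = 107 - 3*15 = 62
Profit = (P* - MC)*Q* - FC
= (62 - 17)*15 - 21
= 45*15 - 21
= 675 - 21 = 654

654


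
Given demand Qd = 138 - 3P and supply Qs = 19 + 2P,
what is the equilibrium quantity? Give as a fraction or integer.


First find equilibrium price:
138 - 3P = 19 + 2P
P* = 119/5 = 119/5
Then substitute into demand:
Q* = 138 - 3 * 119/5 = 333/5

333/5


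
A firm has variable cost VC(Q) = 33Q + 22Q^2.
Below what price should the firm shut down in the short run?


AVC(Q) = VC(Q)/Q = 33 + 22Q
AVC is increasing in Q, so minimum AVC is at Q -> 0+.
Min AVC = 33
The firm should shut down if P < 33.

33


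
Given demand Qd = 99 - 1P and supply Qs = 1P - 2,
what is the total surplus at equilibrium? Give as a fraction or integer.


Find equilibrium: 99 - 1P = 1P - 2
99 + 2 = 2P
P* = 101/2 = 101/2
Q* = 1*101/2 - 2 = 97/2
Inverse demand: P = 99 - Q/1, so P_max = 99
Inverse supply: P = 2 + Q/1, so P_min = 2
CS = (1/2) * 97/2 * (99 - 101/2) = 9409/8
PS = (1/2) * 97/2 * (101/2 - 2) = 9409/8
TS = CS + PS = 9409/8 + 9409/8 = 9409/4

9409/4


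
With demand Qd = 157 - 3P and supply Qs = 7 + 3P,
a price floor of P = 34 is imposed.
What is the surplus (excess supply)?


At P = 34:
Qd = 157 - 3*34 = 55
Qs = 7 + 3*34 = 109
Surplus = Qs - Qd = 109 - 55 = 54

54


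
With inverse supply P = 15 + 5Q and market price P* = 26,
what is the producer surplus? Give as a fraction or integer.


Minimum supply price (at Q=0): P_min = 15
Quantity supplied at P* = 26:
Q* = (26 - 15)/5 = 11/5
PS = (1/2) * Q* * (P* - P_min)
PS = (1/2) * 11/5 * (26 - 15)
PS = (1/2) * 11/5 * 11 = 121/10

121/10


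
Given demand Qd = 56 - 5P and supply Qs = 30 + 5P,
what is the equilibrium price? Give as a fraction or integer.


At equilibrium, Qd = Qs.
56 - 5P = 30 + 5P
56 - 30 = 5P + 5P
26 = 10P
P* = 26/10 = 13/5

13/5


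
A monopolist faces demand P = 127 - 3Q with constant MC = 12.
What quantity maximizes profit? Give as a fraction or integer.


TR = P*Q = (127 - 3Q)Q = 127Q - 3Q^2
MR = dTR/dQ = 127 - 6Q
Set MR = MC:
127 - 6Q = 12
115 = 6Q
Q* = 115/6 = 115/6

115/6


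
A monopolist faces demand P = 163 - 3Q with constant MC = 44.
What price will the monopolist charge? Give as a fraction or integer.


MR = 163 - 6Q
Set MR = MC: 163 - 6Q = 44
Q* = 119/6
Substitute into demand:
P* = 163 - 3*119/6 = 207/2

207/2


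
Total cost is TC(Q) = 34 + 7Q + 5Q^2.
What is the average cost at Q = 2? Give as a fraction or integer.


TC(2) = 34 + 7*2 + 5*2^2
TC(2) = 34 + 14 + 20 = 68
AC = TC/Q = 68/2 = 34

34


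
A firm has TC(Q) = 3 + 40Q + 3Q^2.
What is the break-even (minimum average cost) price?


AC(Q) = 3/Q + 40 + 3Q
To minimize: dAC/dQ = -3/Q^2 + 3 = 0
Q^2 = 3/3 = 1
Q* = 1
Min AC = 3/1 + 40 + 3*1
Min AC = 3 + 40 + 3 = 46

46


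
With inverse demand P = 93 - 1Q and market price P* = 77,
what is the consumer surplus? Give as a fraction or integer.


Maximum willingness to pay (at Q=0): P_max = 93
Quantity demanded at P* = 77:
Q* = (93 - 77)/1 = 16
CS = (1/2) * Q* * (P_max - P*)
CS = (1/2) * 16 * (93 - 77)
CS = (1/2) * 16 * 16 = 128

128


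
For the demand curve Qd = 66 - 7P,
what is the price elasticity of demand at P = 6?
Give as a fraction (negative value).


dQ/dP = -7
At P = 6: Q = 66 - 7*6 = 24
E = (dQ/dP)(P/Q) = (-7)(6/24) = -7/4

-7/4


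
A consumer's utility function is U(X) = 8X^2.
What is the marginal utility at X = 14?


MU = dU/dX = 8*2*X^(2-1)
MU = 16*X^1
At X = 14:
MU = 16 * 14^1
MU = 16 * 14 = 224

224


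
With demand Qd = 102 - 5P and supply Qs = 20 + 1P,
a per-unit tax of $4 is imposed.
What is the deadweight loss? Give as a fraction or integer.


Pre-tax equilibrium quantity: Q* = 101/3
Post-tax equilibrium quantity: Q_tax = 91/3
Reduction in quantity: Q* - Q_tax = 10/3
DWL = (1/2) * tax * (Q* - Q_tax)
DWL = (1/2) * 4 * 10/3 = 20/3

20/3


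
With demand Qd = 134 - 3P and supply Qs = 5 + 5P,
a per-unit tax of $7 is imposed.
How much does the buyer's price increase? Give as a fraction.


With a per-unit tax, the buyer's price increase depends on relative slopes.
Supply slope: d = 5, Demand slope: b = 3
Buyer's price increase = d * tax / (b + d)
= 5 * 7 / (3 + 5)
= 35 / 8 = 35/8

35/8


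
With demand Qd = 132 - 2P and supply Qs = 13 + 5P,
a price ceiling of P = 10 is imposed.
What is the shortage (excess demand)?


At P = 10:
Qd = 132 - 2*10 = 112
Qs = 13 + 5*10 = 63
Shortage = Qd - Qs = 112 - 63 = 49

49


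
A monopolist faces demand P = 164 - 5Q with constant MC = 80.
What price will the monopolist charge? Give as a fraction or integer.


MR = 164 - 10Q
Set MR = MC: 164 - 10Q = 80
Q* = 42/5
Substitute into demand:
P* = 164 - 5*42/5 = 122

122


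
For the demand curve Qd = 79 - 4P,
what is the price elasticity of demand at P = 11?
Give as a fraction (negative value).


dQ/dP = -4
At P = 11: Q = 79 - 4*11 = 35
E = (dQ/dP)(P/Q) = (-4)(11/35) = -44/35

-44/35


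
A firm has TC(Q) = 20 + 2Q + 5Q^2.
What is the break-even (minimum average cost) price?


AC(Q) = 20/Q + 2 + 5Q
To minimize: dAC/dQ = -20/Q^2 + 5 = 0
Q^2 = 20/5 = 4
Q* = 2
Min AC = 20/2 + 2 + 5*2
Min AC = 10 + 2 + 10 = 22

22


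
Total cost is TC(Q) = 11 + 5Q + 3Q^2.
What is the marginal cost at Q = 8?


MC = dTC/dQ = 5 + 2*3*Q
At Q = 8:
MC = 5 + 6*8
MC = 5 + 48 = 53

53


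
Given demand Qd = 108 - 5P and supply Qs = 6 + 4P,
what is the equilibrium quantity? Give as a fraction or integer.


First find equilibrium price:
108 - 5P = 6 + 4P
P* = 102/9 = 34/3
Then substitute into demand:
Q* = 108 - 5 * 34/3 = 154/3

154/3


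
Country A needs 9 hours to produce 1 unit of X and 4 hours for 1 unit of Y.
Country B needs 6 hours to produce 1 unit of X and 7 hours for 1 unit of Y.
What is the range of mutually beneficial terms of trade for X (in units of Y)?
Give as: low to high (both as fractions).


Opportunity cost of X for Country A = hours_X / hours_Y = 9/4 = 9/4 units of Y
Opportunity cost of X for Country B = hours_X / hours_Y = 6/7 = 6/7 units of Y
Terms of trade must be between the two opportunity costs.
Range: 6/7 to 9/4

6/7 to 9/4


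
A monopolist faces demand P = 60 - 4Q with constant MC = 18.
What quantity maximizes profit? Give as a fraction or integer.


TR = P*Q = (60 - 4Q)Q = 60Q - 4Q^2
MR = dTR/dQ = 60 - 8Q
Set MR = MC:
60 - 8Q = 18
42 = 8Q
Q* = 42/8 = 21/4

21/4


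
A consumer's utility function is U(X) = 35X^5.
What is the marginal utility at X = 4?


MU = dU/dX = 35*5*X^(5-1)
MU = 175*X^4
At X = 4:
MU = 175 * 4^4
MU = 175 * 256 = 44800

44800


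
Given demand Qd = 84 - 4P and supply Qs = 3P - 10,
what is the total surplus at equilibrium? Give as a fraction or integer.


Find equilibrium: 84 - 4P = 3P - 10
84 + 10 = 7P
P* = 94/7 = 94/7
Q* = 3*94/7 - 10 = 212/7
Inverse demand: P = 21 - Q/4, so P_max = 21
Inverse supply: P = 10/3 + Q/3, so P_min = 10/3
CS = (1/2) * 212/7 * (21 - 94/7) = 5618/49
PS = (1/2) * 212/7 * (94/7 - 10/3) = 22472/147
TS = CS + PS = 5618/49 + 22472/147 = 5618/21

5618/21


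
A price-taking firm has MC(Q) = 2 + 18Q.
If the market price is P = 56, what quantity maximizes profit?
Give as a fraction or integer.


In perfect competition, profit is maximized where P = MC.
56 = 2 + 18Q
54 = 18Q
Q* = 54/18 = 3

3


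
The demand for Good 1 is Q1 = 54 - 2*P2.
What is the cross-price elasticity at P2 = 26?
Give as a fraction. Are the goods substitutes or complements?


dQ1/dP2 = -2
At P2 = 26: Q1 = 54 - 2*26 = 2
Exy = (dQ1/dP2)(P2/Q1) = -2 * 26 / 2 = -26
Since Exy < 0, the goods are complements.

-26 (complements)


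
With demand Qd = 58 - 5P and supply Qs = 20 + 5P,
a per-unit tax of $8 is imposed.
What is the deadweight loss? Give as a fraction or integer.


Pre-tax equilibrium quantity: Q* = 39
Post-tax equilibrium quantity: Q_tax = 19
Reduction in quantity: Q* - Q_tax = 20
DWL = (1/2) * tax * (Q* - Q_tax)
DWL = (1/2) * 8 * 20 = 80

80


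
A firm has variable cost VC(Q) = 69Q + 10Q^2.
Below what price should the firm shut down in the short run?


AVC(Q) = VC(Q)/Q = 69 + 10Q
AVC is increasing in Q, so minimum AVC is at Q -> 0+.
Min AVC = 69
The firm should shut down if P < 69.

69


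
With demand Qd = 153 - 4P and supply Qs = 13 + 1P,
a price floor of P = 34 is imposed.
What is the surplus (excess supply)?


At P = 34:
Qd = 153 - 4*34 = 17
Qs = 13 + 1*34 = 47
Surplus = Qs - Qd = 47 - 17 = 30

30


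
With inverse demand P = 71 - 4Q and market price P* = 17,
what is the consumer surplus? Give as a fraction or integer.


Maximum willingness to pay (at Q=0): P_max = 71
Quantity demanded at P* = 17:
Q* = (71 - 17)/4 = 27/2
CS = (1/2) * Q* * (P_max - P*)
CS = (1/2) * 27/2 * (71 - 17)
CS = (1/2) * 27/2 * 54 = 729/2

729/2


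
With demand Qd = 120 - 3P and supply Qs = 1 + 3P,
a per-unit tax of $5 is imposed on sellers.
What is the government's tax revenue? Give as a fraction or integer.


With tax on sellers, new supply: Qs' = 1 + 3(P - 5)
= 3P - 14
New equilibrium quantity:
Q_new = 53
Tax revenue = tax * Q_new = 5 * 53 = 265

265


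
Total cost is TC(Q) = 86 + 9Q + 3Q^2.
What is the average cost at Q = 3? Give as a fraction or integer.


TC(3) = 86 + 9*3 + 3*3^2
TC(3) = 86 + 27 + 27 = 140
AC = TC/Q = 140/3 = 140/3

140/3


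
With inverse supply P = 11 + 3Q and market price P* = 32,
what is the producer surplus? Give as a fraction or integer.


Minimum supply price (at Q=0): P_min = 11
Quantity supplied at P* = 32:
Q* = (32 - 11)/3 = 7
PS = (1/2) * Q* * (P* - P_min)
PS = (1/2) * 7 * (32 - 11)
PS = (1/2) * 7 * 21 = 147/2

147/2


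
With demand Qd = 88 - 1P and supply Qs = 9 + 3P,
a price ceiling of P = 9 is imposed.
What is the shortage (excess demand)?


At P = 9:
Qd = 88 - 1*9 = 79
Qs = 9 + 3*9 = 36
Shortage = Qd - Qs = 79 - 36 = 43

43


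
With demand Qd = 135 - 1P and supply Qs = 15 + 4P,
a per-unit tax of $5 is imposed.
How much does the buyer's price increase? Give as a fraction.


With a per-unit tax, the buyer's price increase depends on relative slopes.
Supply slope: d = 4, Demand slope: b = 1
Buyer's price increase = d * tax / (b + d)
= 4 * 5 / (1 + 4)
= 20 / 5 = 4

4


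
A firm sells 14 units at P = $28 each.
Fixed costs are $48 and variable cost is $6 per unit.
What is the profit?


Total Revenue = P * Q = 28 * 14 = $392
Total Cost = FC + VC*Q = 48 + 6*14 = $132
Profit = TR - TC = 392 - 132 = $260

$260


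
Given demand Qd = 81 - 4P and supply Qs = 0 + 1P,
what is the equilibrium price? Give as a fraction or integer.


At equilibrium, Qd = Qs.
81 - 4P = 0 + 1P
81 - 0 = 4P + 1P
81 = 5P
P* = 81/5 = 81/5

81/5


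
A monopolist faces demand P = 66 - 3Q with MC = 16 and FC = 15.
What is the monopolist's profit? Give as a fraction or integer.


MR = MC: 66 - 6Q = 16
Q* = 25/3
P* = 66 - 3*25/3 = 41
Profit = (P* - MC)*Q* - FC
= (41 - 16)*25/3 - 15
= 25*25/3 - 15
= 625/3 - 15 = 580/3

580/3


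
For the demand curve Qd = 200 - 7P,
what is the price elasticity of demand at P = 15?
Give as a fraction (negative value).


dQ/dP = -7
At P = 15: Q = 200 - 7*15 = 95
E = (dQ/dP)(P/Q) = (-7)(15/95) = -21/19

-21/19


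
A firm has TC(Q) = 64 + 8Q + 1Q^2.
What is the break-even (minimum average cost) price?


AC(Q) = 64/Q + 8 + 1Q
To minimize: dAC/dQ = -64/Q^2 + 1 = 0
Q^2 = 64/1 = 64
Q* = 8
Min AC = 64/8 + 8 + 1*8
Min AC = 8 + 8 + 8 = 24

24


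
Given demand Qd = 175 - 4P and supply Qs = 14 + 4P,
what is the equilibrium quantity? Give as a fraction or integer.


First find equilibrium price:
175 - 4P = 14 + 4P
P* = 161/8 = 161/8
Then substitute into demand:
Q* = 175 - 4 * 161/8 = 189/2

189/2


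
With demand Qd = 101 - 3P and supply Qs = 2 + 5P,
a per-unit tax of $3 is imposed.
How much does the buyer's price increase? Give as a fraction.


With a per-unit tax, the buyer's price increase depends on relative slopes.
Supply slope: d = 5, Demand slope: b = 3
Buyer's price increase = d * tax / (b + d)
= 5 * 3 / (3 + 5)
= 15 / 8 = 15/8

15/8


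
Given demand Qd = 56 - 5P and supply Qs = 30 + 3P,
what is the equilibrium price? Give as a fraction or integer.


At equilibrium, Qd = Qs.
56 - 5P = 30 + 3P
56 - 30 = 5P + 3P
26 = 8P
P* = 26/8 = 13/4

13/4


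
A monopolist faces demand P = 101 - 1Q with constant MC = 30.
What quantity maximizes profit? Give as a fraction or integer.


TR = P*Q = (101 - 1Q)Q = 101Q - 1Q^2
MR = dTR/dQ = 101 - 2Q
Set MR = MC:
101 - 2Q = 30
71 = 2Q
Q* = 71/2 = 71/2

71/2


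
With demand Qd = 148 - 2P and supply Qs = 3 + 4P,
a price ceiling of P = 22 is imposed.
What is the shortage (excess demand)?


At P = 22:
Qd = 148 - 2*22 = 104
Qs = 3 + 4*22 = 91
Shortage = Qd - Qs = 104 - 91 = 13

13


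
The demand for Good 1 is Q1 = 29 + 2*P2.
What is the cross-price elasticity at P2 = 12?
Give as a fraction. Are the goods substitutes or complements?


dQ1/dP2 = 2
At P2 = 12: Q1 = 29 + 2*12 = 53
Exy = (dQ1/dP2)(P2/Q1) = 2 * 12 / 53 = 24/53
Since Exy > 0, the goods are substitutes.

24/53 (substitutes)


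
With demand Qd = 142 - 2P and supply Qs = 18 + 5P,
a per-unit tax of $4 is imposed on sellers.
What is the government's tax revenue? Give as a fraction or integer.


With tax on sellers, new supply: Qs' = 18 + 5(P - 4)
= 5P - 2
New equilibrium quantity:
Q_new = 706/7
Tax revenue = tax * Q_new = 4 * 706/7 = 2824/7

2824/7


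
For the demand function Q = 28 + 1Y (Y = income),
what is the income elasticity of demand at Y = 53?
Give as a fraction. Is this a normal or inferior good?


dQ/dY = 1
At Y = 53: Q = 28 + 1*53 = 81
Ey = (dQ/dY)(Y/Q) = 1 * 53 / 81 = 53/81
Since Ey > 0, this is a normal good.

53/81 (normal good)


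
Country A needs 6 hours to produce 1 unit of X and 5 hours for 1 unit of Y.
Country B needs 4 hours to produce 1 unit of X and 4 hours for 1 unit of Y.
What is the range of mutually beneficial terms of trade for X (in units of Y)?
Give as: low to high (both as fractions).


Opportunity cost of X for Country A = hours_X / hours_Y = 6/5 = 6/5 units of Y
Opportunity cost of X for Country B = hours_X / hours_Y = 4/4 = 1 units of Y
Terms of trade must be between the two opportunity costs.
Range: 1 to 6/5

1 to 6/5


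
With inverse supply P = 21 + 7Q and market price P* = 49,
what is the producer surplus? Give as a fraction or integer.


Minimum supply price (at Q=0): P_min = 21
Quantity supplied at P* = 49:
Q* = (49 - 21)/7 = 4
PS = (1/2) * Q* * (P* - P_min)
PS = (1/2) * 4 * (49 - 21)
PS = (1/2) * 4 * 28 = 56

56


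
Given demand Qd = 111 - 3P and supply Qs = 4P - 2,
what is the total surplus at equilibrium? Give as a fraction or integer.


Find equilibrium: 111 - 3P = 4P - 2
111 + 2 = 7P
P* = 113/7 = 113/7
Q* = 4*113/7 - 2 = 438/7
Inverse demand: P = 37 - Q/3, so P_max = 37
Inverse supply: P = 1/2 + Q/4, so P_min = 1/2
CS = (1/2) * 438/7 * (37 - 113/7) = 31974/49
PS = (1/2) * 438/7 * (113/7 - 1/2) = 47961/98
TS = CS + PS = 31974/49 + 47961/98 = 15987/14

15987/14


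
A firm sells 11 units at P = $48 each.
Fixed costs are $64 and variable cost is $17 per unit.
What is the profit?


Total Revenue = P * Q = 48 * 11 = $528
Total Cost = FC + VC*Q = 64 + 17*11 = $251
Profit = TR - TC = 528 - 251 = $277

$277


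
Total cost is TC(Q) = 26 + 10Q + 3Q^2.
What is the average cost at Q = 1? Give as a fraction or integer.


TC(1) = 26 + 10*1 + 3*1^2
TC(1) = 26 + 10 + 3 = 39
AC = TC/Q = 39/1 = 39

39


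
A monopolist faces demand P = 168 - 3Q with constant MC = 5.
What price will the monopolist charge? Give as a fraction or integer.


MR = 168 - 6Q
Set MR = MC: 168 - 6Q = 5
Q* = 163/6
Substitute into demand:
P* = 168 - 3*163/6 = 173/2

173/2


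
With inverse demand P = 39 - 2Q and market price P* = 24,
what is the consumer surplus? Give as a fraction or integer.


Maximum willingness to pay (at Q=0): P_max = 39
Quantity demanded at P* = 24:
Q* = (39 - 24)/2 = 15/2
CS = (1/2) * Q* * (P_max - P*)
CS = (1/2) * 15/2 * (39 - 24)
CS = (1/2) * 15/2 * 15 = 225/4

225/4


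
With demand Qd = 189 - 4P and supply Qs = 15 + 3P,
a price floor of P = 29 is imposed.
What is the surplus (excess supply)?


At P = 29:
Qd = 189 - 4*29 = 73
Qs = 15 + 3*29 = 102
Surplus = Qs - Qd = 102 - 73 = 29

29


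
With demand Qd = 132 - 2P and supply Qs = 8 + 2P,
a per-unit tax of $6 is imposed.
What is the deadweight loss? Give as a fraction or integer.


Pre-tax equilibrium quantity: Q* = 70
Post-tax equilibrium quantity: Q_tax = 64
Reduction in quantity: Q* - Q_tax = 6
DWL = (1/2) * tax * (Q* - Q_tax)
DWL = (1/2) * 6 * 6 = 18

18


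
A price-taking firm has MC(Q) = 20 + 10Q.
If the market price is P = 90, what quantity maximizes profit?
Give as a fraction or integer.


In perfect competition, profit is maximized where P = MC.
90 = 20 + 10Q
70 = 10Q
Q* = 70/10 = 7

7


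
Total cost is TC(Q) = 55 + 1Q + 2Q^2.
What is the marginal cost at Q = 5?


MC = dTC/dQ = 1 + 2*2*Q
At Q = 5:
MC = 1 + 4*5
MC = 1 + 20 = 21

21


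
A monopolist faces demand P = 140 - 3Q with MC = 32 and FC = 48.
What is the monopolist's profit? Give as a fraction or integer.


MR = MC: 140 - 6Q = 32
Q* = 18
P* = 140 - 3*18 = 86
Profit = (P* - MC)*Q* - FC
= (86 - 32)*18 - 48
= 54*18 - 48
= 972 - 48 = 924

924


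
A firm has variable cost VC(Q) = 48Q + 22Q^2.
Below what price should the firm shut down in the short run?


AVC(Q) = VC(Q)/Q = 48 + 22Q
AVC is increasing in Q, so minimum AVC is at Q -> 0+.
Min AVC = 48
The firm should shut down if P < 48.

48


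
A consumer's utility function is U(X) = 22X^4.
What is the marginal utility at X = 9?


MU = dU/dX = 22*4*X^(4-1)
MU = 88*X^3
At X = 9:
MU = 88 * 9^3
MU = 88 * 729 = 64152

64152


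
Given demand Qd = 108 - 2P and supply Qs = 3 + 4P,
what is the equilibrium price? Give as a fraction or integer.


At equilibrium, Qd = Qs.
108 - 2P = 3 + 4P
108 - 3 = 2P + 4P
105 = 6P
P* = 105/6 = 35/2

35/2


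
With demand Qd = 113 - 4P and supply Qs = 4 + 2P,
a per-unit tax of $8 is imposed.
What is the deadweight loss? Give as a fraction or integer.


Pre-tax equilibrium quantity: Q* = 121/3
Post-tax equilibrium quantity: Q_tax = 89/3
Reduction in quantity: Q* - Q_tax = 32/3
DWL = (1/2) * tax * (Q* - Q_tax)
DWL = (1/2) * 8 * 32/3 = 128/3

128/3


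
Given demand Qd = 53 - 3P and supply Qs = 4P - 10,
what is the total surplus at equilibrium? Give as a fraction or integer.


Find equilibrium: 53 - 3P = 4P - 10
53 + 10 = 7P
P* = 63/7 = 9
Q* = 4*9 - 10 = 26
Inverse demand: P = 53/3 - Q/3, so P_max = 53/3
Inverse supply: P = 5/2 + Q/4, so P_min = 5/2
CS = (1/2) * 26 * (53/3 - 9) = 338/3
PS = (1/2) * 26 * (9 - 5/2) = 169/2
TS = CS + PS = 338/3 + 169/2 = 1183/6

1183/6
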